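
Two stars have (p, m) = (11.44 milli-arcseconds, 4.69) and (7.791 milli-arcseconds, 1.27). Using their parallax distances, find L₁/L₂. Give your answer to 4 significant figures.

d₁ = 1/p₁ = 1/0.01144″ = 87.413 pc; d₂ = 1/p₂ = 1/0.007791″ = 128.35 pc.
M₁ = m₁ − 5 log₁₀ d₁ + 5 = 4.69 − 9.7079 + 5 = -0.0179.
M₂ = 1.27 − 10.5420 + 5 = -4.2720.
L₁/L₂ = 10^(0.4(M₂ − M₁)) = 10^(0.4 × (-4.2541)) = 10^(-1.70164) = 0.019877.

L₁/L₂ = 0.01988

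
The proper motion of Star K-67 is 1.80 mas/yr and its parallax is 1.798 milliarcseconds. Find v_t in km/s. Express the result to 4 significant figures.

d = 1/p = 1/0.001798″ = 556.17 pc.
μ = 1.80 mas/yr = 0.00180 ″/yr.
v_t = 4.74 × μ × d = 4.74 × 0.00180 × 556.17 = 4.7452 km/s.

4.745 km/s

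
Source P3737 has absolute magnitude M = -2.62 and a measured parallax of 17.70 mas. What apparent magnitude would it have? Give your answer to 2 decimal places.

m = 1.14

d = 1/p = 1/0.01770″ = 56.497 pc.
m − M = 5 log₁₀ d − 5 = 5 log₁₀(56.497) − 5 = 8.7601 − 5 = 3.7601.
m = M + (m − M) = -2.62 + 3.7601 = 1.14.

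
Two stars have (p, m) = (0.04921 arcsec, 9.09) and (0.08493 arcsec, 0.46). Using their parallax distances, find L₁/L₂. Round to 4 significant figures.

L₁/L₂ = 0.001052

d₁ = 1/p₁ = 1/0.04921″ = 20.321 pc; d₂ = 1/p₂ = 1/0.08493″ = 11.774 pc.
M₁ = m₁ − 5 log₁₀ d₁ + 5 = 9.09 − 6.5397 + 5 = 7.5503.
M₂ = 0.46 − 5.3546 + 5 = 0.1054.
L₁/L₂ = 10^(0.4(M₂ − M₁)) = 10^(0.4 × (-7.4449)) = 10^(-2.97796) = 0.0010521.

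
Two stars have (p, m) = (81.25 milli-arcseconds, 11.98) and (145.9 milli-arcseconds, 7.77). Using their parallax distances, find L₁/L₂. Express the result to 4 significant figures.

d₁ = 1/p₁ = 1/0.08125″ = 12.308 pc; d₂ = 1/p₂ = 1/0.1459″ = 6.854 pc.
M₁ = m₁ − 5 log₁₀ d₁ + 5 = 11.98 − 5.4509 + 5 = 11.5291.
M₂ = 7.77 − 4.1797 + 5 = 8.5903.
L₁/L₂ = 10^(0.4(M₂ − M₁)) = 10^(0.4 × (-2.9388)) = 10^(-1.17552) = 0.066754.

L₁/L₂ = 0.06675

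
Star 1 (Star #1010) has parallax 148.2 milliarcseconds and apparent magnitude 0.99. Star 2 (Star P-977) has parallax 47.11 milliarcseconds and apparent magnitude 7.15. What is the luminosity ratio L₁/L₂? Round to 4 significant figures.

L₁/L₂ = 29.41

d₁ = 1/p₁ = 1/0.1482″ = 6.7476 pc; d₂ = 1/p₂ = 1/0.04711″ = 21.227 pc.
M₁ = m₁ − 5 log₁₀ d₁ + 5 = 0.99 − 4.1457 + 5 = 1.8443.
M₂ = 7.15 − 6.6344 + 5 = 5.5156.
L₁/L₂ = 10^(0.4(M₂ − M₁)) = 10^(0.4 × 3.6713) = 10^1.46852 = 29.412.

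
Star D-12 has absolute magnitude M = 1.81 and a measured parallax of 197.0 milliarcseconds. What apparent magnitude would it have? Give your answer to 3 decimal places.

d = 1/p = 1/0.1970″ = 5.0761 pc.
m − M = 5 log₁₀ d − 5 = 5 log₁₀(5.0761) − 5 = 3.5277 − 5 = -1.4723.
m = M + (m − M) = 1.81 + (-1.4723) = 0.338.

m = 0.338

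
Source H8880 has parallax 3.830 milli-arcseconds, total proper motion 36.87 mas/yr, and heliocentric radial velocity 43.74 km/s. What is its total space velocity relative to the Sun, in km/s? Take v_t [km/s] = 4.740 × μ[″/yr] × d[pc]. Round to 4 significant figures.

63.21 km/s

d = 1/p = 1/0.003830″ = 261.1 pc.
μ = 36.87 mas/yr = 0.03687 ″/yr.
v_t = 4.740 μ d = 4.740 × 0.03687 × 261.1 = 45.631 km/s.
v = √(v_r² + v_t²) = √(43.74² + 45.631²) = √3995.38 = 63.209 km/s.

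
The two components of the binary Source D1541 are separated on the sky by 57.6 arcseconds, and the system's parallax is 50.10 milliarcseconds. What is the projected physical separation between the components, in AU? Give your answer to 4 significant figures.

d = 1/p = 1/0.05010″ = 19.96 pc.
At distance d (pc), an angle of θ arcsec spans θ·d AU: s = 57.6 × 19.96 = 1149.7 AU.

1150 AU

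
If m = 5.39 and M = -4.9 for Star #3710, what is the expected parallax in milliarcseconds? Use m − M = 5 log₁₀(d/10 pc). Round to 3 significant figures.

0.875 mas

m − M = 5.39 − (-4.9) = 10.29.
d = 10^((m−M)/5 + 1) = 10^3.058 = 1142.9 pc.
p = 1/d = 1/1142.9 = 0.00087497 arcsec = 0.87497 mas.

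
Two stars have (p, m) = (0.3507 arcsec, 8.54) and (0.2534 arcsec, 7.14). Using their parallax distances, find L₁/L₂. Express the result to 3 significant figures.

d₁ = 1/p₁ = 1/0.3507″ = 2.8514 pc; d₂ = 1/p₂ = 1/0.2534″ = 3.9463 pc.
M₁ = m₁ − 5 log₁₀ d₁ + 5 = 8.54 − 2.2753 + 5 = 11.2647.
M₂ = 7.14 − 2.9810 + 5 = 9.1590.
L₁/L₂ = 10^(0.4(M₂ − M₁)) = 10^(0.4 × (-2.1057)) = 10^(-0.84228) = 0.14379.

L₁/L₂ = 0.144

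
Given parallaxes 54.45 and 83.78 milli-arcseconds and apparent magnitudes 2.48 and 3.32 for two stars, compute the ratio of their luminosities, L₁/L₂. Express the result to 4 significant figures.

d₁ = 1/p₁ = 1/0.05445″ = 18.365 pc; d₂ = 1/p₂ = 1/0.08378″ = 11.936 pc.
M₁ = m₁ − 5 log₁₀ d₁ + 5 = 2.48 − 6.3200 + 5 = 1.1600.
M₂ = 3.32 − 5.3843 + 5 = 2.9357.
L₁/L₂ = 10^(0.4(M₂ − M₁)) = 10^(0.4 × 1.7757) = 10^0.71028 = 5.1319.

L₁/L₂ = 5.132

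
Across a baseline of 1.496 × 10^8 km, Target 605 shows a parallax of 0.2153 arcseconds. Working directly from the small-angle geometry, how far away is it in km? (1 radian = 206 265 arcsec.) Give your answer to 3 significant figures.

θ = 0.2153″ = 0.2153/206265 = 1.0438 × 10^-6 rad.
d = B/θ = (1.496 × 10^8) / (1.0438 × 10^-6) = 1.4332 × 10^14 km.

1.43 × 10^14 km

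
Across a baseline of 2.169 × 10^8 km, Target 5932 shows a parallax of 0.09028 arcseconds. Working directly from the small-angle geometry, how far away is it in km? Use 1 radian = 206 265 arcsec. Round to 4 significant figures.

θ = 0.09028″ = 0.09028/206265 = 4.3769 × 10^-7 rad.
d = B/θ = (2.169 × 10^8) / (4.3769 × 10^-7) = 4.9556 × 10^14 km.

4.956 × 10^14 km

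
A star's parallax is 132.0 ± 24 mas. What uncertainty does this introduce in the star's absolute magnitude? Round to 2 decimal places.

σ_M = 0.39 mag

M = m − 5 log₁₀ d + 5 = m + 5 log₁₀ p + 5, so ∂M/∂p = 5/(p ln 10).
σ_M = (5/ln 10) · (σ_p/p) = 2.1715 × 24/132.0 = 2.1715 × 0.18182 = 0.39482.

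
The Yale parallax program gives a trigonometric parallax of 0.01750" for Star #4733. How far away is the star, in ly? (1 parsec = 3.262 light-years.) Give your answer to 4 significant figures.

d = 1/p = 1/0.01750 = 57.143 pc.
In light-years: 57.143 × 3.262 = 186.4 ly.

186.4 ly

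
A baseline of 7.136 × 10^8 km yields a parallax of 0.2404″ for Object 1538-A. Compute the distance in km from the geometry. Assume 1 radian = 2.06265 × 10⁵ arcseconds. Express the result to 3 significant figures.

6.12 × 10^14 km

θ = 0.2404″ = 0.2404/206265 = 1.1655 × 10^-6 rad.
d = B/θ = (7.136 × 10^8) / (1.1655 × 10^-6) = 6.1227 × 10^14 km.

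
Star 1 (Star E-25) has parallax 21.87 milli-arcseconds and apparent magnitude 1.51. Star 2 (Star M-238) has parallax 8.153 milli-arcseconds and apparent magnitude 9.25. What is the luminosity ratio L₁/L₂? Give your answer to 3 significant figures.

d₁ = 1/p₁ = 1/0.02187″ = 45.725 pc; d₂ = 1/p₂ = 1/0.008153″ = 122.65 pc.
M₁ = m₁ − 5 log₁₀ d₁ + 5 = 1.51 − 8.3008 + 5 = -1.7908.
M₂ = 9.25 − 10.4433 + 5 = 3.8067.
L₁/L₂ = 10^(0.4(M₂ − M₁)) = 10^(0.4 × 5.5975) = 10^2.23900 = 173.38.

L₁/L₂ = 173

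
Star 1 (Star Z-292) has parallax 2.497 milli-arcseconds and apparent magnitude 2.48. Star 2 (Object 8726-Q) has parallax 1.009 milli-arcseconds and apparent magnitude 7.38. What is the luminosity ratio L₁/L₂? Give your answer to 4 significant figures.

d₁ = 1/p₁ = 1/0.002497″ = 400.48 pc; d₂ = 1/p₂ = 1/0.001009″ = 991.08 pc.
M₁ = m₁ − 5 log₁₀ d₁ + 5 = 2.48 − 13.0129 + 5 = -5.5329.
M₂ = 7.38 − 14.9805 + 5 = -2.6005.
L₁/L₂ = 10^(0.4(M₂ − M₁)) = 10^(0.4 × 2.9324) = 10^1.17296 = 14.892.

L₁/L₂ = 14.89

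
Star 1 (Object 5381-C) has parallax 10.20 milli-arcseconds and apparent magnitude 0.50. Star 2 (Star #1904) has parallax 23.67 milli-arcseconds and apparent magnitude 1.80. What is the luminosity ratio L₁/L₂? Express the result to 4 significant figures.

d₁ = 1/p₁ = 1/0.01020″ = 98.039 pc; d₂ = 1/p₂ = 1/0.02367″ = 42.248 pc.
M₁ = m₁ − 5 log₁₀ d₁ + 5 = 0.50 − 9.9570 + 5 = -4.4570.
M₂ = 1.80 − 8.1290 + 5 = -1.3290.
L₁/L₂ = 10^(0.4(M₂ − M₁)) = 10^(0.4 × 3.1280) = 10^1.25120 = 17.832.

L₁/L₂ = 17.83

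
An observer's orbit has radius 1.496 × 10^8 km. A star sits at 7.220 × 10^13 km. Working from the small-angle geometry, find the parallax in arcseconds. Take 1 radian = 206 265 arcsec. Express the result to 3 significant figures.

θ ≈ B/d = (1.496 × 10^8) / (7.220 × 10^13) = 2.0720 × 10^-6 rad.
In arcseconds: 2.0720 × 10^-6 × 206265 = 0.42738″.

0.427 arcsec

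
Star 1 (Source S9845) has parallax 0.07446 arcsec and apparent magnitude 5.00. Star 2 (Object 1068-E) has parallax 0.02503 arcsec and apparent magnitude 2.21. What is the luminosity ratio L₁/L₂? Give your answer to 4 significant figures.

L₁/L₂ = 0.008651

d₁ = 1/p₁ = 1/0.07446″ = 13.43 pc; d₂ = 1/p₂ = 1/0.02503″ = 39.952 pc.
M₁ = m₁ − 5 log₁₀ d₁ + 5 = 5.00 − 5.6404 + 5 = 4.3596.
M₂ = 2.21 − 8.0077 + 5 = -0.7977.
L₁/L₂ = 10^(0.4(M₂ − M₁)) = 10^(0.4 × (-5.1573)) = 10^(-2.06292) = 0.0086513.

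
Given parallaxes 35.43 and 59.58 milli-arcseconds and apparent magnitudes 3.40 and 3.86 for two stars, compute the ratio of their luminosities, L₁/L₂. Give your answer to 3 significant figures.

d₁ = 1/p₁ = 1/0.03543″ = 28.225 pc; d₂ = 1/p₂ = 1/0.05958″ = 16.784 pc.
M₁ = m₁ − 5 log₁₀ d₁ + 5 = 3.40 − 7.2532 + 5 = 1.1468.
M₂ = 3.86 − 6.1245 + 5 = 2.7355.
L₁/L₂ = 10^(0.4(M₂ − M₁)) = 10^(0.4 × 1.5887) = 10^0.63548 = 4.32.

L₁/L₂ = 4.32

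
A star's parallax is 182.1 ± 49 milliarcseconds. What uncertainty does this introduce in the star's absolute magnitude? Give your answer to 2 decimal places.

σ_M = 0.58 mag

M = m − 5 log₁₀ d + 5 = m + 5 log₁₀ p + 5, so ∂M/∂p = 5/(p ln 10).
σ_M = (5/ln 10) · (σ_p/p) = 2.1715 × 49/182.1 = 2.1715 × 0.26908 = 0.58431.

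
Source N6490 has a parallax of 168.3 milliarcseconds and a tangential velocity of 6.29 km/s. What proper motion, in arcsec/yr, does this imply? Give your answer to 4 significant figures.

d = 1/p = 1/0.1683″ = 5.9418 pc.
μ = v_t / (4.74 d) = 6.29 / (4.74 × 5.9418) = 6.29 / 28.164 = 0.22333 ″/yr.

0.2233 arcsec/yr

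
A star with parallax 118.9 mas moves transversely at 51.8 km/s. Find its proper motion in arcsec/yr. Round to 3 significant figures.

1.30 arcsec/yr

d = 1/p = 1/0.1189″ = 8.4104 pc.
μ = v_t / (4.74 d) = 51.8 / (4.74 × 8.4104) = 51.8 / 39.865 = 1.2994 ″/yr.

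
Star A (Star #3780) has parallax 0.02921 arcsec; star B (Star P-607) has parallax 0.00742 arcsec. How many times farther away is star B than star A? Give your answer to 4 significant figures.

3.937

Since d = 1/p, d_B/d_A = p_A/p_B.
= 0.02921 / 0.00742 = 3.9367.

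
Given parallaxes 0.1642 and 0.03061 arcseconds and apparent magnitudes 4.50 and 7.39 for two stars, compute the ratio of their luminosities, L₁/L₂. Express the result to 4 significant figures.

L₁/L₂ = 0.4977

d₁ = 1/p₁ = 1/0.1642″ = 6.0901 pc; d₂ = 1/p₂ = 1/0.03061″ = 32.669 pc.
M₁ = m₁ − 5 log₁₀ d₁ + 5 = 4.50 − 3.9231 + 5 = 5.5769.
M₂ = 7.39 − 7.5707 + 5 = 4.8193.
L₁/L₂ = 10^(0.4(M₂ − M₁)) = 10^(0.4 × (-0.7576)) = 10^(-0.30304) = 0.49769.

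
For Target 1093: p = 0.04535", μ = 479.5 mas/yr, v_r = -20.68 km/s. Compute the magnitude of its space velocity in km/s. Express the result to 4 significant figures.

d = 1/p = 1/0.04535″ = 22.051 pc.
μ = 479.5 mas/yr = 0.4795 ″/yr.
v_t = 4.740 μ d = 4.740 × 0.4795 × 22.051 = 50.118 km/s.
v = √(v_r² + v_t²) = √((-20.68)² + 50.118²) = √2939.48 = 54.217 km/s.

54.22 km/s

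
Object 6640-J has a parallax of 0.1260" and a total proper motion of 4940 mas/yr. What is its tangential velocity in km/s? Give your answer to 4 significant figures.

185.8 km/s

d = 1/p = 1/0.1260″ = 7.9365 pc.
μ = 4940 mas/yr = 4.94 ″/yr.
v_t = 4.74 × μ × d = 4.74 × 4.94 × 7.9365 = 185.84 km/s.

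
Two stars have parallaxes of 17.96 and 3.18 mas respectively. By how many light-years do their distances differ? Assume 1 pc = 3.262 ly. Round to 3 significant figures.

d_A = 1/0.01796″ = 55.679 pc; d_B = 1/0.003180″ = 314.47 pc.
|d_B − d_A| = |314.47 − 55.679| = 258.79 pc = 258.79 × 3.262 ly = 844.17 ly.

844 ly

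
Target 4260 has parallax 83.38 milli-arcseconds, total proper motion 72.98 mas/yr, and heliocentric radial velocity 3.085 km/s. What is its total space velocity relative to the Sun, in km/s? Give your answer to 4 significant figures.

d = 1/p = 1/0.08338″ = 11.993 pc.
μ = 72.98 mas/yr = 0.07298 ″/yr.
v_t = 4.740 μ d = 4.740 × 0.07298 × 11.993 = 4.1487 km/s.
v = √(v_r² + v_t²) = √(3.085² + 4.1487²) = √26.7289 = 5.17 km/s.

5.170 km/s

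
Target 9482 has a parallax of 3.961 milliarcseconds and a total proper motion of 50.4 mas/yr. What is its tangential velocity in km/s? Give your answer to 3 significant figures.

d = 1/p = 1/0.003961″ = 252.46 pc.
μ = 50.4 mas/yr = 0.0504 ″/yr.
v_t = 4.74 × μ × d = 4.74 × 0.0504 × 252.46 = 60.312 km/s.

60.3 km/s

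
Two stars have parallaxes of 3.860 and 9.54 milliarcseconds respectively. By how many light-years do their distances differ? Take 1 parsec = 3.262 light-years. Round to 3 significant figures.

d_A = 1/0.003860″ = 259.07 pc; d_B = 1/0.009540″ = 104.82 pc.
|d_B − d_A| = |104.82 − 259.07| = 154.25 pc = 154.25 × 3.262 ly = 503.16 ly.

503 ly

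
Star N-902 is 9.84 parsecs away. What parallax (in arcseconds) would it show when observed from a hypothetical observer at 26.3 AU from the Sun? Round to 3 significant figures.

p (arcsec) = B (AU) / d (pc).
p = 26.3 / 9.84 = 2.6728 arcsec.

2.67 arcsec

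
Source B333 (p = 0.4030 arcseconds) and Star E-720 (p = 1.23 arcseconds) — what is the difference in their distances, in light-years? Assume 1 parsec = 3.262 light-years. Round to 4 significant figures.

d_A = 1/0.4030″ = 2.4814 pc; d_B = 1/1.230″ = 0.81301 pc.
|d_B − d_A| = |0.81301 − 2.4814| = 1.6684 pc = 1.6684 × 3.262 ly = 5.4423 ly.

5.442 ly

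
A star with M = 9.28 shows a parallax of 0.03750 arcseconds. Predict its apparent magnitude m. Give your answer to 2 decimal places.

d = 1/p = 1/0.03750″ = 26.667 pc.
m − M = 5 log₁₀ d − 5 = 5 log₁₀(26.667) − 5 = 7.1299 − 5 = 2.1299.
m = M + (m − M) = 9.28 + 2.1299 = 11.41.

m = 11.41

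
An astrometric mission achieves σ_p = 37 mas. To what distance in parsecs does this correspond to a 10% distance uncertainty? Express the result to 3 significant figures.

2.70 pc

σ_d/d = σ_p/p, so the condition is σ_p/p ≤ 0.10, i.e. p ≥ σ_p/0.10.
p_min = 37/0.10 = 370 mas = 0.37 arcsec.
d_max = 1/p_min = 1/0.37 = 2.7027 pc.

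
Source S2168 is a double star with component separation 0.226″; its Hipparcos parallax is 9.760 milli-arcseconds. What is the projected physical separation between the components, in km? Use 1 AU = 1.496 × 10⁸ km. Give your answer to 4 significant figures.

3.464 × 10^9 km

d = 1/p = 1/0.009760″ = 102.46 pc.
At distance d (pc), an angle of θ arcsec spans θ·d AU: s = 0.226 × 102.46 = 23.156 AU.
= 23.156 × 1.496 × 10⁸ km = 3.4641 × 10^9 km.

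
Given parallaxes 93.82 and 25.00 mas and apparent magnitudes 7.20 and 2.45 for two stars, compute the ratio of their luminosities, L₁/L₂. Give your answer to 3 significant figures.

L₁/L₂ = 0.000894

d₁ = 1/p₁ = 1/0.09382″ = 10.659 pc; d₂ = 1/p₂ = 1/0.02500″ = 40 pc.
M₁ = m₁ − 5 log₁₀ d₁ + 5 = 7.20 − 5.1386 + 5 = 7.0614.
M₂ = 2.45 − 8.0103 + 5 = -0.5603.
L₁/L₂ = 10^(0.4(M₂ − M₁)) = 10^(0.4 × (-7.6217)) = 10^(-3.04868) = 0.00089396.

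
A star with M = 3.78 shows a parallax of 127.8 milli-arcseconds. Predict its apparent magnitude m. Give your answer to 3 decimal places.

d = 1/p = 1/0.1278″ = 7.8247 pc.
m − M = 5 log₁₀ d − 5 = 5 log₁₀(7.8247) − 5 = 4.4673 − 5 = -0.5327.
m = M + (m − M) = 3.78 + (-0.5327) = 3.247.

m = 3.247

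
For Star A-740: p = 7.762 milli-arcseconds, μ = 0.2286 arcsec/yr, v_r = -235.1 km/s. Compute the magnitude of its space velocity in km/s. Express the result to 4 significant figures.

273.4 km/s

d = 1/p = 1/0.007762″ = 128.83 pc.
v_t = 4.740 μ d = 4.740 × 0.2286 × 128.83 = 139.6 km/s.
v = √(v_r² + v_t²) = √((-235.1)² + 139.6²) = √74760.2 = 273.42 km/s.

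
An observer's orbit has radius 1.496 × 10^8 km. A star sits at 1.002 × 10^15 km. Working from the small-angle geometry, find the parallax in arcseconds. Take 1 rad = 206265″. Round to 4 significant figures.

θ ≈ B/d = (1.496 × 10^8) / (1.002 × 10^15) = 1.4930 × 10^-7 rad.
In arcseconds: 1.4930 × 10^-7 × 206265 = 0.030795″.

0.03080 arcsec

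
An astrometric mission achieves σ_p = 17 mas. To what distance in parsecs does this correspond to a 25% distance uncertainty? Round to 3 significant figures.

σ_d/d = σ_p/p, so the condition is σ_p/p ≤ 0.25, i.e. p ≥ σ_p/0.25.
p_min = 17/0.25 = 68 mas = 0.068 arcsec.
d_max = 1/p_min = 1/0.068 = 14.706 pc.

14.7 pc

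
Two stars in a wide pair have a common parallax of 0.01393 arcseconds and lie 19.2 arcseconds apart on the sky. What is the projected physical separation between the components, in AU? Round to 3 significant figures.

d = 1/p = 1/0.01393″ = 71.788 pc.
At distance d (pc), an angle of θ arcsec spans θ·d AU: s = 19.2 × 71.788 = 1378.3 AU.

1380 AU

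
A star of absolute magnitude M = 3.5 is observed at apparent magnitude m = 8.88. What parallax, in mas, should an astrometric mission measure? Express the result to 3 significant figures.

m − M = 8.88 − 3.5 = 5.38.
d = 10^((m−M)/5 + 1) = 10^2.076 = 119.12 pc.
p = 1/d = 1/119.12 = 0.0083949 arcsec = 8.3949 mas.

8.39 mas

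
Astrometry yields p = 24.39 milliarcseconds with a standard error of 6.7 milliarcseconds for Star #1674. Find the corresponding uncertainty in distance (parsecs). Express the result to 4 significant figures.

d = 1/p, so σ_d = σ_p / p².
σ_d = 0.00670 / (0.02439)² = 0.00670 / 0.00059487 = 11.263 pc.

11.26 pc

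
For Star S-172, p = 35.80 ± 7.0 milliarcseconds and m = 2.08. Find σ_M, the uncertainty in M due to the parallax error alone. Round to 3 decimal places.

σ_M = 0.425 mag

M = m − 5 log₁₀ d + 5 = m + 5 log₁₀ p + 5, so ∂M/∂p = 5/(p ln 10).
σ_M = (5/ln 10) · (σ_p/p) = 2.1715 × 7.0/35.80 = 2.1715 × 0.19553 = 0.42459.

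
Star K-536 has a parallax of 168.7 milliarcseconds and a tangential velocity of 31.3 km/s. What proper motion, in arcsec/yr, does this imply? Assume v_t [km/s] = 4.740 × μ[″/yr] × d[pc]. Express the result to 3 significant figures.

1.11 arcsec/yr

d = 1/p = 1/0.1687″ = 5.9277 pc.
μ = v_t / (4.74 d) = 31.3 / (4.74 × 5.9277) = 31.3 / 28.097 = 1.114 ″/yr.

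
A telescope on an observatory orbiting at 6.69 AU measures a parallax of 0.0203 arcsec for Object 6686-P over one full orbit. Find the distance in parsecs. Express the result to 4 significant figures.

329.6 pc

With baseline B (in AU) and parallax p (in arcsec), d = B/p parsecs.
d = 6.69 / 0.0203 = 329.56 pc.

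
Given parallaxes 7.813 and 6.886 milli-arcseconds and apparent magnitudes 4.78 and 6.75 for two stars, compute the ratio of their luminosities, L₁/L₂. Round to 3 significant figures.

L₁/L₂ = 4.77

d₁ = 1/p₁ = 1/0.007813″ = 127.99 pc; d₂ = 1/p₂ = 1/0.006886″ = 145.22 pc.
M₁ = m₁ − 5 log₁₀ d₁ + 5 = 4.78 − 10.5359 + 5 = -0.7559.
M₂ = 6.75 − 10.8101 + 5 = 0.9399.
L₁/L₂ = 10^(0.4(M₂ − M₁)) = 10^(0.4 × 1.6958) = 10^0.67832 = 4.7678.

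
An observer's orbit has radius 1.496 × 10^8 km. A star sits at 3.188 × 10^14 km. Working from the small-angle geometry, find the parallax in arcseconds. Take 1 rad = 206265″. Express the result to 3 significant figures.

θ ≈ B/d = (1.496 × 10^8) / (3.188 × 10^14) = 4.6926 × 10^-7 rad.
In arcseconds: 4.6926 × 10^-7 × 206265 = 0.096792″.

0.0968 arcsec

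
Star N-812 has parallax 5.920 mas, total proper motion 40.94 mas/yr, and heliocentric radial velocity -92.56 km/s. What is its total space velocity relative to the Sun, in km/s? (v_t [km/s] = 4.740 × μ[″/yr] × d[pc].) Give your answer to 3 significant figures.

d = 1/p = 1/0.005920″ = 168.92 pc.
μ = 40.94 mas/yr = 0.04094 ″/yr.
v_t = 4.740 μ d = 4.740 × 0.04094 × 168.92 = 32.78 km/s.
v = √(v_r² + v_t²) = √((-92.56)² + 32.78²) = √9641.88 = 98.193 km/s.

98.2 km/s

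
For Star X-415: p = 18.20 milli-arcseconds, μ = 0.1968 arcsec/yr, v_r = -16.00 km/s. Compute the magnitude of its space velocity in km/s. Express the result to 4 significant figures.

53.69 km/s

d = 1/p = 1/0.01820″ = 54.945 pc.
v_t = 4.740 μ d = 4.740 × 0.1968 × 54.945 = 51.254 km/s.
v = √(v_r² + v_t²) = √((-16.00)² + 51.254²) = √2882.97 = 53.693 km/s.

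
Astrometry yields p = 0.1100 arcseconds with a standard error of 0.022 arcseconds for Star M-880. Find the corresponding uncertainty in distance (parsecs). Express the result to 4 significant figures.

d = 1/p, so σ_d = σ_p / p².
σ_d = 0.0220 / (0.1100)² = 0.0220 / 0.0121 = 1.8182 pc.

1.818 pc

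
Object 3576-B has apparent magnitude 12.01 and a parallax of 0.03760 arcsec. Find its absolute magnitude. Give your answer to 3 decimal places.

d = 1/p = 1/0.03760″ = 26.596 pc.
m − M = 5 log₁₀(26.596) − 5 = 7.1241 − 5 = 2.1241.
M = m − (m − M) = 12.01 − 2.1241 = 9.886.

M = 9.886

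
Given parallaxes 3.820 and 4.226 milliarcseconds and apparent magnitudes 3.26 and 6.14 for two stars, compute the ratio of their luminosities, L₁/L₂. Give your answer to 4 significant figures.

d₁ = 1/p₁ = 1/0.003820″ = 261.78 pc; d₂ = 1/p₂ = 1/0.004226″ = 236.63 pc.
M₁ = m₁ − 5 log₁₀ d₁ + 5 = 3.26 − 12.0897 + 5 = -3.8297.
M₂ = 6.14 − 11.8703 + 5 = -0.7303.
L₁/L₂ = 10^(0.4(M₂ − M₁)) = 10^(0.4 × 3.0994) = 10^1.23976 = 17.368.

L₁/L₂ = 17.37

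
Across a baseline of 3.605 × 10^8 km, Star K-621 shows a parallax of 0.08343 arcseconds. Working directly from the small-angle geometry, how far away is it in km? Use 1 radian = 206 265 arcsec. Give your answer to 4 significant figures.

θ = 0.08343″ = 0.08343/206265 = 4.0448 × 10^-7 rad.
d = B/θ = (3.605 × 10^8) / (4.0448 × 10^-7) = 8.9127 × 10^14 km.

8.913 × 10^14 km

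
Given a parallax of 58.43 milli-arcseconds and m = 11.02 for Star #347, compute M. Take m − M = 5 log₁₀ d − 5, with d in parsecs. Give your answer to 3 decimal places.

M = 9.853

d = 1/p = 1/0.05843″ = 17.114 pc.
m − M = 5 log₁₀(17.114) − 5 = 6.1668 − 5 = 1.1668.
M = m − (m − M) = 11.02 − 1.1668 = 9.853.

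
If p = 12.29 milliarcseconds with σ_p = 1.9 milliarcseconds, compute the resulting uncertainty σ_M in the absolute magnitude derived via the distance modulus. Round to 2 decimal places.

σ_M = 0.34 mag

M = m − 5 log₁₀ d + 5 = m + 5 log₁₀ p + 5, so ∂M/∂p = 5/(p ln 10).
σ_M = (5/ln 10) · (σ_p/p) = 2.1715 × 1.9/12.29 = 2.1715 × 0.1546 = 0.33571.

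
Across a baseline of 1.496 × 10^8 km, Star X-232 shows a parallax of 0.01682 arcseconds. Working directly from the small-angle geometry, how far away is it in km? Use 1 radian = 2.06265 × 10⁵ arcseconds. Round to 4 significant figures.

1.835 × 10^15 km

θ = 0.01682″ = 0.01682/206265 = 8.1546 × 10^-8 rad.
d = B/θ = (1.496 × 10^8) / (8.1546 × 10^-8) = 1.8345 × 10^15 km.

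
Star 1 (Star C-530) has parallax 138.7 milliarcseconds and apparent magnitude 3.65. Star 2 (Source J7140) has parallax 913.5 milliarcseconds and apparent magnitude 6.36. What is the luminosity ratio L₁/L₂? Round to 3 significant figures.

L₁/L₂ = 526

d₁ = 1/p₁ = 1/0.1387″ = 7.2098 pc; d₂ = 1/p₂ = 1/0.9135″ = 1.0947 pc.
M₁ = m₁ − 5 log₁₀ d₁ + 5 = 3.65 − 4.2896 + 5 = 4.3604.
M₂ = 6.36 − 0.1965 + 5 = 11.1635.
L₁/L₂ = 10^(0.4(M₂ − M₁)) = 10^(0.4 × 6.8031) = 10^2.72124 = 526.31.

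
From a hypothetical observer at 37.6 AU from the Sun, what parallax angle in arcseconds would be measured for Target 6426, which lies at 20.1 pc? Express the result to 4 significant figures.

p (arcsec) = B (AU) / d (pc).
p = 37.6 / 20.1 = 1.8706 arcsec.

1.871 arcsec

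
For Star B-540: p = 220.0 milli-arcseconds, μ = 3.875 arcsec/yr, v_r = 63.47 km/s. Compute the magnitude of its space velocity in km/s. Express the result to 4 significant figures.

d = 1/p = 1/0.2200″ = 4.5455 pc.
v_t = 4.740 μ d = 4.740 × 3.875 × 4.5455 = 83.489 km/s.
v = √(v_r² + v_t²) = √(63.47² + 83.489²) = √10998.9 = 104.88 km/s.

104.9 km/s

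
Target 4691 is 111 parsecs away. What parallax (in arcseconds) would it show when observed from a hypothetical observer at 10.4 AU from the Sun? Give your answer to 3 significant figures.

p (arcsec) = B (AU) / d (pc).
p = 10.4 / 111 = 0.093694 arcsec.

0.0937 arcsec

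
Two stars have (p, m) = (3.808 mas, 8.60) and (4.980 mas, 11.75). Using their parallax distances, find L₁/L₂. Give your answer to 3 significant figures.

L₁/L₂ = 31.1

d₁ = 1/p₁ = 1/0.003808″ = 262.61 pc; d₂ = 1/p₂ = 1/0.004980″ = 200.8 pc.
M₁ = m₁ − 5 log₁₀ d₁ + 5 = 8.60 − 12.0966 + 5 = 1.5034.
M₂ = 11.75 − 11.5138 + 5 = 5.2362.
L₁/L₂ = 10^(0.4(M₂ − M₁)) = 10^(0.4 × 3.7328) = 10^1.49312 = 31.126.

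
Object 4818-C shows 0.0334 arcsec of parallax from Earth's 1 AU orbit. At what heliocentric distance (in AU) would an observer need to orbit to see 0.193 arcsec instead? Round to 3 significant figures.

5.78 AU

Parallax scales linearly with baseline: p ∝ B, so B = p_target / p_Earth × 1 AU.
B = 0.193 / 0.0334 = 5.7784 AU.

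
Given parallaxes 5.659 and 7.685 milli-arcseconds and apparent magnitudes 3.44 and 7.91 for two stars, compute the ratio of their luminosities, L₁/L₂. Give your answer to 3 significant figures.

L₁/L₂ = 113

d₁ = 1/p₁ = 1/0.005659″ = 176.71 pc; d₂ = 1/p₂ = 1/0.007685″ = 130.12 pc.
M₁ = m₁ − 5 log₁₀ d₁ + 5 = 3.44 − 11.2363 + 5 = -2.7963.
M₂ = 7.91 − 10.5717 + 5 = 2.3383.
L₁/L₂ = 10^(0.4(M₂ − M₁)) = 10^(0.4 × 5.1346) = 10^2.05384 = 113.2.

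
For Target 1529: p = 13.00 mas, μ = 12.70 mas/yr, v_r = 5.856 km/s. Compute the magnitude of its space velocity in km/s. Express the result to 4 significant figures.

7.466 km/s

d = 1/p = 1/0.01300″ = 76.923 pc.
μ = 12.70 mas/yr = 0.01270 ″/yr.
v_t = 4.740 μ d = 4.740 × 0.01270 × 76.923 = 4.6306 km/s.
v = √(v_r² + v_t²) = √(5.856² + 4.6306²) = √55.7352 = 7.4656 km/s.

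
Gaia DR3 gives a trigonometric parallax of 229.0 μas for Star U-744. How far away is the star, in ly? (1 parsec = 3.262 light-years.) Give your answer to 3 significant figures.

p = 229.0 μas = 0.0002290 arcsec.
d = 1/p = 1/0.0002290 = 4366.8 pc.
In light-years: 4366.8 × 3.262 = 14245 ly.

14200 ly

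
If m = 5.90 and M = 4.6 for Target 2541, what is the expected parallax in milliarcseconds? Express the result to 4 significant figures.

m − M = 5.90 − 4.6 = 1.30.
d = 10^((m−M)/5 + 1) = 10^1.260 = 18.197 pc.
p = 1/d = 1/18.197 = 0.054954 arcsec = 54.954 mas.

54.95 mas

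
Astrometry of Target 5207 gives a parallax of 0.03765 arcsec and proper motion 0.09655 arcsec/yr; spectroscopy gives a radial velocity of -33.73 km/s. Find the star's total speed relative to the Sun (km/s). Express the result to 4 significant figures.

35.85 km/s

d = 1/p = 1/0.03765″ = 26.56 pc.
v_t = 4.740 μ d = 4.740 × 0.09655 × 26.56 = 12.155 km/s.
v = √(v_r² + v_t²) = √((-33.73)² + 12.155²) = √1285.46 = 35.853 km/s.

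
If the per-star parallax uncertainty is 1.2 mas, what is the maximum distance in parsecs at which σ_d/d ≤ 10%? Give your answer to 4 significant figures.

σ_d/d = σ_p/p, so the condition is σ_p/p ≤ 0.10, i.e. p ≥ σ_p/0.10.
p_min = 1.2/0.10 = 12 mas = 0.012 arcsec.
d_max = 1/p_min = 1/0.012 = 83.333 pc.

83.33 pc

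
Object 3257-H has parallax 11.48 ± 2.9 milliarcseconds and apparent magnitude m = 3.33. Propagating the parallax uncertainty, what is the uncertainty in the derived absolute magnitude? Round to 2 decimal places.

σ_M = 0.55 mag

M = m − 5 log₁₀ d + 5 = m + 5 log₁₀ p + 5, so ∂M/∂p = 5/(p ln 10).
σ_M = (5/ln 10) · (σ_p/p) = 2.1715 × 2.9/11.48 = 2.1715 × 0.25261 = 0.54854.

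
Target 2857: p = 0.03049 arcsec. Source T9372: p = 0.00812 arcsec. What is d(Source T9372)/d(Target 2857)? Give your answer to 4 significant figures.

3.755

Since d = 1/p, d_B/d_A = p_A/p_B.
= 0.03049 / 0.00812 = 3.7549.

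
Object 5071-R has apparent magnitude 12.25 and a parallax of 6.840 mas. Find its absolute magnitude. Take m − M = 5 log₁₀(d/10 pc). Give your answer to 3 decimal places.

d = 1/p = 1/0.006840″ = 146.2 pc.
m − M = 5 log₁₀(146.2) − 5 = 10.8247 − 5 = 5.8247.
M = m − (m − M) = 12.25 − 5.8247 = 6.425.

M = 6.425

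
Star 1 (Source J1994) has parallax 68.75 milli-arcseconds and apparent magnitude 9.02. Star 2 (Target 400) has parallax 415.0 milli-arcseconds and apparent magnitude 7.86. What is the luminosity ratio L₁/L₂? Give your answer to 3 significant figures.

L₁/L₂ = 12.5

d₁ = 1/p₁ = 1/0.06875″ = 14.545 pc; d₂ = 1/p₂ = 1/0.4150″ = 2.4096 pc.
M₁ = m₁ − 5 log₁₀ d₁ + 5 = 9.02 − 5.8136 + 5 = 8.2064.
M₂ = 7.86 − 1.9097 + 5 = 10.9503.
L₁/L₂ = 10^(0.4(M₂ − M₁)) = 10^(0.4 × 2.7439) = 10^1.09756 = 12.519.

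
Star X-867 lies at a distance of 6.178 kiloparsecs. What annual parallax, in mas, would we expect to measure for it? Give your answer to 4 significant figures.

0.1619 mas

d = 6.178 kpc = 6178 pc.
p = 1/d = 1/6178 = 0.00016186 arcsec.
= 0.00016186 × 1000 = 0.16186 mas.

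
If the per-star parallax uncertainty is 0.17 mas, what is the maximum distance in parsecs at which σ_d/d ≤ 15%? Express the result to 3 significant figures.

σ_d/d = σ_p/p, so the condition is σ_p/p ≤ 0.15, i.e. p ≥ σ_p/0.15.
p_min = 0.17/0.15 = 1.1333 mas = 0.0011333 arcsec.
d_max = 1/p_min = 1/0.0011333 = 882.38 pc.

882 pc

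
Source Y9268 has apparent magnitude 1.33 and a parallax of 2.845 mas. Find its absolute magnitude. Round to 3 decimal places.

M = -6.400

d = 1/p = 1/0.002845″ = 351.49 pc.
m − M = 5 log₁₀(351.49) − 5 = 12.7296 − 5 = 7.7296.
M = m − (m − M) = 1.33 − 7.7296 = -6.400.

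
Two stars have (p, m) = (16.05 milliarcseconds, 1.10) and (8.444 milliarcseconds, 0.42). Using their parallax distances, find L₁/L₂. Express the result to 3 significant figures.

d₁ = 1/p₁ = 1/0.01605″ = 62.305 pc; d₂ = 1/p₂ = 1/0.008444″ = 118.43 pc.
M₁ = m₁ − 5 log₁₀ d₁ + 5 = 1.10 − 8.9726 + 5 = -2.8726.
M₂ = 0.42 − 10.3673 + 5 = -4.9473.
L₁/L₂ = 10^(0.4(M₂ − M₁)) = 10^(0.4 × (-2.0747)) = 10^(-0.82988) = 0.14795.

L₁/L₂ = 0.148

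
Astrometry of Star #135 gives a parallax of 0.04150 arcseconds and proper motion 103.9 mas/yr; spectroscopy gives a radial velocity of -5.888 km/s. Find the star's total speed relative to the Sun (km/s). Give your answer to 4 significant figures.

13.25 km/s

d = 1/p = 1/0.04150″ = 24.096 pc.
μ = 103.9 mas/yr = 0.1039 ″/yr.
v_t = 4.740 μ d = 4.740 × 0.1039 × 24.096 = 11.867 km/s.
v = √(v_r² + v_t²) = √((-5.888)² + 11.867²) = √175.494 = 13.247 km/s.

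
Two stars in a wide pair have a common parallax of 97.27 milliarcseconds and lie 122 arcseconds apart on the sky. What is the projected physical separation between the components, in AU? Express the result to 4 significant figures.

d = 1/p = 1/0.09727″ = 10.281 pc.
At distance d (pc), an angle of θ arcsec spans θ·d AU: s = 122 × 10.281 = 1254.3 AU.

1254 AU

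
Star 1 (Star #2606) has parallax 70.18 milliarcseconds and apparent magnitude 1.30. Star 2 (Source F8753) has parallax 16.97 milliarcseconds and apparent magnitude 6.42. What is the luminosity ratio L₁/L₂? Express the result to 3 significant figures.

L₁/L₂ = 6.53

d₁ = 1/p₁ = 1/0.07018″ = 14.249 pc; d₂ = 1/p₂ = 1/0.01697″ = 58.928 pc.
M₁ = m₁ − 5 log₁₀ d₁ + 5 = 1.30 − 5.7689 + 5 = 0.5311.
M₂ = 6.42 − 8.8516 + 5 = 2.5684.
L₁/L₂ = 10^(0.4(M₂ − M₁)) = 10^(0.4 × 2.0373) = 10^0.81492 = 6.5301.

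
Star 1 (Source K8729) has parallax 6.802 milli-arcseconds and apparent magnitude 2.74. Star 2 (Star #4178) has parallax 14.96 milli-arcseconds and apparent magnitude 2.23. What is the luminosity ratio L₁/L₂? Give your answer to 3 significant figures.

L₁/L₂ = 3.02

d₁ = 1/p₁ = 1/0.006802″ = 147.02 pc; d₂ = 1/p₂ = 1/0.01496″ = 66.845 pc.
M₁ = m₁ − 5 log₁₀ d₁ + 5 = 2.74 − 10.8369 + 5 = -3.0969.
M₂ = 2.23 − 9.1253 + 5 = -1.8953.
L₁/L₂ = 10^(0.4(M₂ − M₁)) = 10^(0.4 × 1.2016) = 10^0.48064 = 3.0244.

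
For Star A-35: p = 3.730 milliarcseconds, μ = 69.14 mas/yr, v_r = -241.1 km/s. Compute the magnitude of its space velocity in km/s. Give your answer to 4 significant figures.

256.6 km/s

d = 1/p = 1/0.003730″ = 268.1 pc.
μ = 69.14 mas/yr = 0.06914 ″/yr.
v_t = 4.740 μ d = 4.740 × 0.06914 × 268.1 = 87.863 km/s.
v = √(v_r² + v_t²) = √((-241.1)² + 87.863²) = √65849.1 = 256.61 km/s.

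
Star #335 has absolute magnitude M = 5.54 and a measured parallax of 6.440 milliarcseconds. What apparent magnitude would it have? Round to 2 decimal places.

d = 1/p = 1/0.006440″ = 155.28 pc.
m − M = 5 log₁₀ d − 5 = 5 log₁₀(155.28) − 5 = 10.9556 − 5 = 5.9556.
m = M + (m − M) = 5.54 + 5.9556 = 11.50.

m = 11.50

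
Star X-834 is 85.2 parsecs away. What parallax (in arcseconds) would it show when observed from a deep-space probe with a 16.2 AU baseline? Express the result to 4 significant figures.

p (arcsec) = B (AU) / d (pc).
p = 16.2 / 85.2 = 0.19014 arcsec.

0.1901 arcsec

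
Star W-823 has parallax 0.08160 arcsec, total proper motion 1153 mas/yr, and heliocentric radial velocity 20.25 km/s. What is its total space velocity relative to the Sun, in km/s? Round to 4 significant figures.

d = 1/p = 1/0.08160″ = 12.255 pc.
μ = 1153 mas/yr = 1.153 ″/yr.
v_t = 4.740 μ d = 4.740 × 1.153 × 12.255 = 66.976 km/s.
v = √(v_r² + v_t²) = √(20.25² + 66.976²) = √4895.85 = 69.97 km/s.

69.97 km/s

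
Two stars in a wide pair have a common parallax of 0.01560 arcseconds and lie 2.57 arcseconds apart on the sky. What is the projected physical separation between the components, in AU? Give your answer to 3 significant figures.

165 AU

d = 1/p = 1/0.01560″ = 64.103 pc.
At distance d (pc), an angle of θ arcsec spans θ·d AU: s = 2.57 × 64.103 = 164.74 AU.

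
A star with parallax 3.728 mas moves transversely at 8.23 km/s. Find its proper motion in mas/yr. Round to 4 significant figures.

d = 1/p = 1/0.003728″ = 268.24 pc.
μ = v_t / (4.74 d) = 8.23 / (4.74 × 268.24) = 8.23 / 1271.5 = 0.0064727 ″/yr = 6.4727 mas/yr.

6.473 mas/yr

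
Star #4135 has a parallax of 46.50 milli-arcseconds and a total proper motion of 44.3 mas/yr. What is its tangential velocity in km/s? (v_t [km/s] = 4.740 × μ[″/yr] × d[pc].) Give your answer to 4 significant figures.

d = 1/p = 1/0.04650″ = 21.505 pc.
μ = 44.3 mas/yr = 0.0443 ″/yr.
v_t = 4.74 × μ × d = 4.74 × 0.0443 × 21.505 = 4.5157 km/s.

4.516 km/s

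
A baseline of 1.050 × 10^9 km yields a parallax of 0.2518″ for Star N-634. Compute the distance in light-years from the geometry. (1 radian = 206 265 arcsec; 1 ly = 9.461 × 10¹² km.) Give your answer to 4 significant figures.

θ = 0.2518″ = 0.2518/206265 = 1.2208 × 10^-6 rad.
d = B/θ = (1.050 × 10^9) / (1.2208 × 10^-6) = 8.6009 × 10^14 km = (8.6009 × 10^14) / (9.461 × 10^12) ly = 90.909 ly.

90.91 ly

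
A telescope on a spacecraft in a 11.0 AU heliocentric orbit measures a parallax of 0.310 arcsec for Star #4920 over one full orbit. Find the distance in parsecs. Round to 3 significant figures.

With baseline B (in AU) and parallax p (in arcsec), d = B/p parsecs.
d = 11.0 / 0.310 = 35.484 pc.

35.5 pc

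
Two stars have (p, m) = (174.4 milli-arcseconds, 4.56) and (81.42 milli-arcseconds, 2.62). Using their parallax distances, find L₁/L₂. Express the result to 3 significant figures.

L₁/L₂ = 0.0365

d₁ = 1/p₁ = 1/0.1744″ = 5.7339 pc; d₂ = 1/p₂ = 1/0.08142″ = 12.282 pc.
M₁ = m₁ − 5 log₁₀ d₁ + 5 = 4.56 − 3.7923 + 5 = 5.7677.
M₂ = 2.62 − 5.4463 + 5 = 2.1737.
L₁/L₂ = 10^(0.4(M₂ − M₁)) = 10^(0.4 × (-3.5940)) = 10^(-1.43760) = 0.036509.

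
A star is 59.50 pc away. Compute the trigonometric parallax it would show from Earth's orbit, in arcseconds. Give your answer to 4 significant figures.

p = 1/d = 1/59.5 = 0.016807 arcsec.

0.01681 arcsec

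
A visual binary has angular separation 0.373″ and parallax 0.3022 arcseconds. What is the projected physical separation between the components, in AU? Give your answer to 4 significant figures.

d = 1/p = 1/0.3022″ = 3.3091 pc.
At distance d (pc), an angle of θ arcsec spans θ·d AU: s = 0.373 × 3.3091 = 1.2343 AU.

1.234 AU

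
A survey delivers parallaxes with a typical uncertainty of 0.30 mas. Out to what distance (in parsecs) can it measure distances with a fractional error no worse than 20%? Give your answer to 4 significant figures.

666.7 pc

σ_d/d = σ_p/p, so the condition is σ_p/p ≤ 0.20, i.e. p ≥ σ_p/0.20.
p_min = 0.30/0.20 = 1.5 mas = 0.0015 arcsec.
d_max = 1/p_min = 1/0.0015 = 666.67 pc.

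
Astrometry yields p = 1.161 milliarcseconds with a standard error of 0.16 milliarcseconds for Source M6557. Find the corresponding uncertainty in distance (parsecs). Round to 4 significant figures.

d = 1/p, so σ_d = σ_p / p².
σ_d = 0.000160 / (0.001161)² = 0.000160 / 0.0000013479 = 118.7 pc.

118.7 pc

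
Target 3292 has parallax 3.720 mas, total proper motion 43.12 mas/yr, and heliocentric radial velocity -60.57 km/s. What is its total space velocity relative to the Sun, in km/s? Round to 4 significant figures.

d = 1/p = 1/0.003720″ = 268.82 pc.
μ = 43.12 mas/yr = 0.04312 ″/yr.
v_t = 4.740 μ d = 4.740 × 0.04312 × 268.82 = 54.944 km/s.
v = √(v_r² + v_t²) = √((-60.57)² + 54.944²) = √6687.57 = 81.778 km/s.

81.78 km/s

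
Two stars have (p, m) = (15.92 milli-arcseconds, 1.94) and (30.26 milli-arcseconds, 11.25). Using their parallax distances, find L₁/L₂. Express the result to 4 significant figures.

d₁ = 1/p₁ = 1/0.01592″ = 62.814 pc; d₂ = 1/p₂ = 1/0.03026″ = 33.047 pc.
M₁ = m₁ − 5 log₁₀ d₁ + 5 = 1.94 − 8.9903 + 5 = -2.0503.
M₂ = 11.25 − 7.5957 + 5 = 8.6543.
L₁/L₂ = 10^(0.4(M₂ − M₁)) = 10^(0.4 × 10.7046) = 10^4.28184 = 19136.

L₁/L₂ = 19140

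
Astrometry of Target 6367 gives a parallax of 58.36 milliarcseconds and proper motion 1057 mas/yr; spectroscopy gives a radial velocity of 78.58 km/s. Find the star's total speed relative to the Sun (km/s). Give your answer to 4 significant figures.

116.4 km/s

d = 1/p = 1/0.05836″ = 17.135 pc.
μ = 1057 mas/yr = 1.057 ″/yr.
v_t = 4.740 μ d = 4.740 × 1.057 × 17.135 = 85.849 km/s.
v = √(v_r² + v_t²) = √(78.58² + 85.849²) = √13544.9 = 116.38 km/s.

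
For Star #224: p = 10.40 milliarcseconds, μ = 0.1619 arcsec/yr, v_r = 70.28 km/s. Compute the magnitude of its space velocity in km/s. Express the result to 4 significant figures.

101.9 km/s

d = 1/p = 1/0.01040″ = 96.154 pc.
v_t = 4.740 μ d = 4.740 × 0.1619 × 96.154 = 73.789 km/s.
v = √(v_r² + v_t²) = √(70.28² + 73.789²) = √10384.1 = 101.9 km/s.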